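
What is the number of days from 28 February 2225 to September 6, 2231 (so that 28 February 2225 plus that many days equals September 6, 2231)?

Feb 28, 2225 → Feb 28, 2226: 365 days.
Feb 28, 2226 → Feb 28, 2227: 365 days.
Feb 28, 2227 → Feb 28, 2228: 365 days.
Feb 28, 2228 → Feb 28, 2229: 366 days (Feb 29, 2228 is in that span).
Feb 28, 2229 → Feb 28, 2230: 365 days.
Feb 28, 2230 → Feb 28, 2231: 365 days.
Feb 28, 2231 → Mar 28, 2231: 28 days (February has 28).
Mar 28, 2231 → Apr 28, 2231: 31 days (March has 31).
Apr 28, 2231 → May 28, 2231: 30 days (April has 30).
May 28, 2231 → Jun 28, 2231: 31 days (May has 31).
Jun 28, 2231 → Jul 28, 2231: 30 days (June has 30).
Jul 28, 2231 → Aug 28, 2231: 31 days (July has 31).
Aug 28, 2231 → Sep 6, 2231: 9 days.
Total: 2381 days.

2381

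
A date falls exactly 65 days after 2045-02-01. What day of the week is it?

Friday

Feb 1, 2045 is a Wednesday.
65 mod 7 = 2, so 65 days after a Wednesday is Wednesday + 2 = Friday.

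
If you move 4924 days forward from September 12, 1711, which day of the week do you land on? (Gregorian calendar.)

First find the weekday of Sep 12, 1711. Doomsday rule: the anchor day for the 1700s is Sunday. For year 11: 11÷12 = 0 r 11, and 11÷4 = 2, so 0+11+2 = 13.
Sunday + 13 ≡ Saturday — that's 1711's doomsday.
In September the doomsday date is Sep 5.
Sep 12 is 7 days after Sep 5; 7 mod 7 = 0, so Saturday + 0 = Saturday.
4924 mod 7 = 3, so 4924 days after a Saturday is Saturday + 3 = Tuesday.

Tuesday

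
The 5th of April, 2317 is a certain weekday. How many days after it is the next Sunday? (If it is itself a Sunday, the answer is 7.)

Apr 5, 2317 is a Thursday.
From Thursday to the next Sunday is 3 days.

3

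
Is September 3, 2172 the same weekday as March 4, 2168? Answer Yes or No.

From Mar 4, 2168 to Sep 3, 2172 is 1644 days.
1644 mod 7 = 6, so they are different weekdays.
(Mar 4, 2168 is a Friday; Sep 3, 2172 is a Thursday.)

No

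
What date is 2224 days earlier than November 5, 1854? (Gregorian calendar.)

−365 (one year) → Nov 5, 1853 (1859 left).
−365 (one year) → Nov 5, 1852 (1494 left).
−366 (one year; includes Feb 29, 1852) → Nov 5, 1851 (1128 left).
−365 (one year) → Nov 5, 1850 (763 left).
−365 (one year) → Nov 5, 1849 (398 left).
−5 → Oct 31, 1849 (end of Oct, 31 days; 393 left).
−31 → Sep 30, 1849 (end of Sep, 30 days; 362 left).
−30 → Aug 31, 1849 (end of Aug, 31 days; 332 left).
−31 → Jul 31, 1849 (end of Jul, 31 days; 301 left).
−31 → Jun 30, 1849 (end of Jun, 30 days; 270 left).
−30 → May 31, 1849 (end of May, 31 days; 240 left).
−31 → Apr 30, 1849 (end of Apr, 30 days; 209 left).
−30 → Mar 31, 1849 (end of Mar, 31 days; 179 left).
−31 → Feb 28, 1849 (end of Feb, 28 days; 148 left).
−28 → Jan 31, 1849 (end of Jan, 31 days; 120 left).
−31 → Dec 31, 1848 (end of Dec, 31 days; 89 left).
−31 → Nov 30, 1848 (end of Nov, 30 days; 58 left).
−30 → Oct 31, 1848 (end of Oct, 31 days; 28 left).
−28 → Oct 3, 1848.

October 3, 1848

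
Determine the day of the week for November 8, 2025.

Saturday

Doomsday rule: the anchor day for the 2000s is Tuesday. For year 25: 25÷12 = 2 r 1, and 1÷4 = 0, so 2+1+0 = 3.
Tuesday + 3 ≡ Friday — that's 2025's doomsday.
In November the doomsday date is Nov 7.
Nov 8 is 1 day after Nov 7; 1 mod 7 = 1, so Friday + 1 = Saturday.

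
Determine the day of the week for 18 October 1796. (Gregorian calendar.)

Tuesday

Doomsday rule: the anchor day for the 1700s is Sunday. For year 96: 96÷12 = 8 r 0, and 0÷4 = 0, so 8+0+0 = 8.
Sunday + 8 ≡ Monday — that's 1796's doomsday.
In October the doomsday date is Oct 10.
Oct 18 is 8 days after Oct 10; 8 mod 7 = 1, so Monday + 1 = Tuesday.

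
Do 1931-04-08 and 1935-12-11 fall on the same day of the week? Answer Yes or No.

From Apr 8, 1931 to Dec 11, 1935 is 1708 days.
1708 mod 7 = 0, so they are the same weekday.
(Apr 8, 1931 is a Wednesday; Dec 11, 1935 is a Wednesday.)

Yes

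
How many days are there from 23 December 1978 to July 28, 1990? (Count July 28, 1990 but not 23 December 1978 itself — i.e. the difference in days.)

Dec 23, 1978 → Dec 23, 1979: 365 days.
Dec 23, 1979 → Dec 23, 1980: 366 days (Feb 29, 1980 is in that span).
Dec 23, 1980 → Dec 23, 1981: 365 days.
Dec 23, 1981 → Dec 23, 1982: 365 days.
Dec 23, 1982 → Dec 23, 1983: 365 days.
Dec 23, 1983 → Dec 23, 1984: 366 days (Feb 29, 1984 is in that span).
Dec 23, 1984 → Dec 23, 1985: 365 days.
Dec 23, 1985 → Dec 23, 1986: 365 days.
Dec 23, 1986 → Dec 23, 1987: 365 days.
Dec 23, 1987 → Dec 23, 1988: 366 days (Feb 29, 1988 is in that span).
Dec 23, 1988 → Dec 23, 1989: 365 days.
Dec 23, 1989 → Jan 23, 1990: 31 days (December has 31).
Jan 23, 1990 → Feb 23, 1990: 31 days (January has 31).
Feb 23, 1990 → Mar 23, 1990: 28 days (February has 28).
Mar 23, 1990 → Apr 23, 1990: 31 days (March has 31).
Apr 23, 1990 → May 23, 1990: 30 days (April has 30).
May 23, 1990 → Jun 23, 1990: 31 days (May has 31).
Jun 23, 1990 → Jul 23, 1990: 30 days (June has 30).
Jul 23, 1990 → Jul 28, 1990: 5 days.
Total: 4235 days.

4235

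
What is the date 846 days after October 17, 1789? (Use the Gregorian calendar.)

February 10, 1792

+365 (one year) → Oct 17, 1790 (481 left).
+365 (one year) → Oct 17, 1791 (116 left).
Oct has 31 days: +15 → Nov 1, 1791 (101 left).
Nov has 30 days: +30 → Dec 1, 1791 (71 left).
Dec has 31 days: +31 → Jan 1, 1792 (40 left).
Jan has 31 days: +31 → Feb 1, 1792 (9 left).
+9 → Feb 10, 1792.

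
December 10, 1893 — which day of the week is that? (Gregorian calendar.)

Sunday

Doomsday rule: the anchor day for the 1800s is Friday. For year 93: 93÷12 = 7 r 9, and 9÷4 = 2, so 7+9+2 = 18.
Friday + 18 ≡ Tuesday — that's 1893's doomsday.
In December the doomsday date is Dec 12.
Dec 10 is 2 days before Dec 12; 2 mod 7 = 2, so Tuesday − 2 = Sunday.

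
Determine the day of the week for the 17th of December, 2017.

Sunday

January 1, 2017 is a Sunday.
Jan 1, 2017 → Feb 1, 2017: 31 days (January has 31).
Feb 1, 2017 → Mar 1, 2017: 28 days (February has 28).
Mar 1, 2017 → Apr 1, 2017: 31 days (March has 31).
Apr 1, 2017 → May 1, 2017: 30 days (April has 30).
May 1, 2017 → Jun 1, 2017: 31 days (May has 31).
Jun 1, 2017 → Jul 1, 2017: 30 days (June has 30).
Jul 1, 2017 → Aug 1, 2017: 31 days (July has 31).
Aug 1, 2017 → Sep 1, 2017: 31 days (August has 31).
Sep 1, 2017 → Oct 1, 2017: 30 days (September has 30).
Oct 1, 2017 → Nov 1, 2017: 31 days (October has 31).
Nov 1, 2017 → Dec 1, 2017: 30 days (November has 30).
Dec 1, 2017 → Dec 17, 2017: 16 days.
Total: 350 days.
350 mod 7 = 0, so Sunday + 0 = Sunday.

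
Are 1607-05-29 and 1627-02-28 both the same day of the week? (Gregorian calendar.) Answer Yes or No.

From May 29, 1607 to Feb 28, 1627 is 7215 days.
7215 mod 7 = 5, so they are different weekdays.
(May 29, 1607 is a Tuesday; Feb 28, 1627 is a Sunday.)

No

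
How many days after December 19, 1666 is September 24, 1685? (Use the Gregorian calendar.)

6854

Dec 19, 1666 → Dec 19, 1667: 365 days.
Dec 19, 1667 → Dec 19, 1668: 366 days (Feb 29, 1668 is in that span).
Dec 19, 1668 → Dec 19, 1669: 365 days.
Dec 19, 1669 → Dec 19, 1670: 365 days.
Dec 19, 1670 → Dec 19, 1671: 365 days.
Dec 19, 1671 → Dec 19, 1672: 366 days (Feb 29, 1672 is in that span).
Dec 19, 1672 → Dec 19, 1673: 365 days.
Dec 19, 1673 → Dec 19, 1674: 365 days.
Dec 19, 1674 → Dec 19, 1675: 365 days.
Dec 19, 1675 → Dec 19, 1676: 366 days (Feb 29, 1676 is in that span).
Dec 19, 1676 → Dec 19, 1677: 365 days.
Dec 19, 1677 → Dec 19, 1678: 365 days.
Dec 19, 1678 → Dec 19, 1679: 365 days.
Dec 19, 1679 → Dec 19, 1680: 366 days (Feb 29, 1680 is in that span).
Dec 19, 1680 → Dec 19, 1681: 365 days.
Dec 19, 1681 → Dec 19, 1682: 365 days.
Dec 19, 1682 → Dec 19, 1683: 365 days.
Dec 19, 1683 → Dec 19, 1684: 366 days (Feb 29, 1684 is in that span).
Dec 19, 1684 → Jan 19, 1685: 31 days (December has 31).
Jan 19, 1685 → Feb 19, 1685: 31 days (January has 31).
Feb 19, 1685 → Mar 19, 1685: 28 days (February has 28).
Mar 19, 1685 → Apr 19, 1685: 31 days (March has 31).
Apr 19, 1685 → May 19, 1685: 30 days (April has 30).
May 19, 1685 → Jun 19, 1685: 31 days (May has 31).
Jun 19, 1685 → Jul 19, 1685: 30 days (June has 30).
Jul 19, 1685 → Aug 19, 1685: 31 days (July has 31).
Aug 19, 1685 → Sep 19, 1685: 31 days (August has 31).
Sep 19, 1685 → Sep 24, 1685: 5 days.
Total: 6854 days.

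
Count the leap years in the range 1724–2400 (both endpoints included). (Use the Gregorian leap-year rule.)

Multiples of 4 in [1724,2400]: 170.
Of those, multiples of 100: 7 (not leap unless ÷400).
Multiples of 400: 2.
Leap years = 170 − 7 + 2 = 165.

165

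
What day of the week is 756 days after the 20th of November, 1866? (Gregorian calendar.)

Nov 20, 1866 is a Tuesday.
756 mod 7 = 0, so 756 days after a Tuesday is Tuesday + 0 = Tuesday.

Tuesday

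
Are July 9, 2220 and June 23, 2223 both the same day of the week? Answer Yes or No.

From Jul 9, 2220 to Jun 23, 2223 is 1079 days.
1079 mod 7 = 1, so they are different weekdays.
(Jul 9, 2220 is a Sunday; Jun 23, 2223 is a Monday.)

No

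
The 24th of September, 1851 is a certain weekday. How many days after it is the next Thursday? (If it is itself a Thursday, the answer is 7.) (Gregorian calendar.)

1

Sep 24, 1851 is a Wednesday.
From Wednesday to the next Thursday is 1 day.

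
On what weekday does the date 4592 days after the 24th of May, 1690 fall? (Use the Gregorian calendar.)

Wednesday

May 24, 1690 is a Wednesday.
4592 mod 7 = 0, so 4592 days after a Wednesday is Wednesday + 0 = Wednesday.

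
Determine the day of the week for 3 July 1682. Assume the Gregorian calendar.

Friday

Doomsday rule: the anchor day for the 1600s is Tuesday. For year 82: 82÷12 = 6 r 10, and 10÷4 = 2, so 6+10+2 = 18.
Tuesday + 18 ≡ Saturday — that's 1682's doomsday.
In July the doomsday date is Jul 11.
Jul 3 is 8 days before Jul 11; 8 mod 7 = 1, so Saturday − 1 = Friday.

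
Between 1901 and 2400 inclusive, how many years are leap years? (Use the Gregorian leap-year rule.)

Multiples of 4 in [1901,2400]: 125.
Of those, multiples of 100: 5 (not leap unless ÷400).
Multiples of 400: 2.
Leap years = 125 − 5 + 2 = 122.

122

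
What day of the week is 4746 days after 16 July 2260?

Jul 16, 2260 is a Monday.
4746 mod 7 = 0, so 4746 days after a Monday is Monday + 0 = Monday.

Monday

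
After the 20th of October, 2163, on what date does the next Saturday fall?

Oct 20, 2163 is a Thursday.
From Thursday to the next Saturday is 2 days.
Oct 20, 2163 + 2 = Oct 22, 2163.

October 22, 2163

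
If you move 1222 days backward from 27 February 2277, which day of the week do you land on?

Friday

First find the weekday of Feb 27, 2277. Doomsday rule: the anchor day for the 2200s is Friday. For year 77: 77÷12 = 6 r 5, and 5÷4 = 1, so 6+5+1 = 12.
Friday + 12 ≡ Wednesday — that's 2277's doomsday.
In February the doomsday date is Feb 28 (2277 is not a leap year).
Feb 27 is 1 day before Feb 28; 1 mod 7 = 1, so Wednesday − 1 = Tuesday.
1222 mod 7 = 4, so 1222 days before a Tuesday is Tuesday − 4 = Friday.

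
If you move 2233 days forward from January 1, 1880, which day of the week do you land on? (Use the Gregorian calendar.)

Thursday

First find the weekday of Jan 1, 1880. Doomsday rule: the anchor day for the 1800s is Friday. For year 80: 80÷12 = 6 r 8, and 8÷4 = 2, so 6+8+2 = 16.
Friday + 16 ≡ Sunday — that's 1880's doomsday.
In January the doomsday date is Jan 4 (1880 is a leap year (divisible by 4)).
Jan 1 is 3 days before Jan 4; 3 mod 7 = 3, so Sunday − 3 = Thursday.
2233 mod 7 = 0, so 2233 days after a Thursday is Thursday + 0 = Thursday.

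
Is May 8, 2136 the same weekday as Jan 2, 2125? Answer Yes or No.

Yes

From Jan 2, 2125 to May 8, 2136 is 4144 days.
4144 mod 7 = 0, so they are the same weekday.
(Jan 2, 2125 is a Tuesday; May 8, 2136 is a Tuesday.)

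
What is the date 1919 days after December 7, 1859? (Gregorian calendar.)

March 9, 1865

+366 (one year; includes Feb 29, 1860) → Dec 7, 1860 (1553 left).
+365 (one year) → Dec 7, 1861 (1188 left).
+365 (one year) → Dec 7, 1862 (823 left).
+365 (one year) → Dec 7, 1863 (458 left).
+366 (one year; includes Feb 29, 1864) → Dec 7, 1864 (92 left).
Dec has 31 days: +25 → Jan 1, 1865 (67 left).
Jan has 31 days: +31 → Feb 1, 1865 (36 left).
Feb has 28 days: +28 → Mar 1, 1865 (8 left).
+8 → Mar 9, 1865.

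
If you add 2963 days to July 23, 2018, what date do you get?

September 2, 2026

+365 (one year) → Jul 23, 2019 (2598 left).
+366 (one year; includes Feb 29, 2020) → Jul 23, 2020 (2232 left).
+365 (one year) → Jul 23, 2021 (1867 left).
+365 (one year) → Jul 23, 2022 (1502 left).
+365 (one year) → Jul 23, 2023 (1137 left).
+366 (one year; includes Feb 29, 2024) → Jul 23, 2024 (771 left).
+365 (one year) → Jul 23, 2025 (406 left).
+365 (one year) → Jul 23, 2026 (41 left).
Jul has 31 days: +9 → Aug 1, 2026 (32 left).
Aug has 31 days: +31 → Sep 1, 2026 (1 left).
+1 → Sep 2, 2026.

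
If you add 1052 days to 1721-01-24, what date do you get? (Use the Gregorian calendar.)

December 12, 1723

+365 (one year) → Jan 24, 1722 (687 left).
+365 (one year) → Jan 24, 1723 (322 left).
Jan has 31 days: +8 → Feb 1, 1723 (314 left).
Feb has 28 days: +28 → Mar 1, 1723 (286 left).
Mar has 31 days: +31 → Apr 1, 1723 (255 left).
Apr has 30 days: +30 → May 1, 1723 (225 left).
May has 31 days: +31 → Jun 1, 1723 (194 left).
Jun has 30 days: +30 → Jul 1, 1723 (164 left).
Jul has 31 days: +31 → Aug 1, 1723 (133 left).
Aug has 31 days: +31 → Sep 1, 1723 (102 left).
Sep has 30 days: +30 → Oct 1, 1723 (72 left).
Oct has 31 days: +31 → Nov 1, 1723 (41 left).
Nov has 30 days: +30 → Dec 1, 1723 (11 left).
+11 → Dec 12, 1723.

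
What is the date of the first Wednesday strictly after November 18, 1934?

November 21, 1934

Nov 18, 1934 is a Sunday.
From Sunday to the next Wednesday is 3 days.
Nov 18, 1934 + 3 = Nov 21, 1934.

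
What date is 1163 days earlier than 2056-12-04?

September 28, 2053

−366 (one year; includes Feb 29, 2056) → Dec 4, 2055 (797 left).
−365 (one year) → Dec 4, 2054 (432 left).
−365 (one year) → Dec 4, 2053 (67 left).
−4 → Nov 30, 2053 (end of Nov, 30 days; 63 left).
−30 → Oct 31, 2053 (end of Oct, 31 days; 33 left).
−31 → Sep 30, 2053 (end of Sep, 30 days; 2 left).
−2 → Sep 28, 2053.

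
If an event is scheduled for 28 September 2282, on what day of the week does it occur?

Doomsday rule: the anchor day for the 2200s is Friday. For year 82: 82÷12 = 6 r 10, and 10÷4 = 2, so 6+10+2 = 18.
Friday + 18 ≡ Tuesday — that's 2282's doomsday.
In September the doomsday date is Sep 5.
Sep 28 is 23 days after Sep 5; 23 mod 7 = 2, so Tuesday + 2 = Thursday.

Thursday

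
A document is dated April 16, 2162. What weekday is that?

Friday

Doomsday rule: the anchor day for the 2100s is Sunday. For year 62: 62÷12 = 5 r 2, and 2÷4 = 0, so 5+2+0 = 7.
Sunday + 7 ≡ Sunday — that's 2162's doomsday.
In April the doomsday date is Apr 4.
Apr 16 is 12 days after Apr 4; 12 mod 7 = 5, so Sunday + 5 = Friday.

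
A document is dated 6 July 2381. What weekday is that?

Monday

Doomsday rule: the anchor day for the 2300s is Wednesday. For year 81: 81÷12 = 6 r 9, and 9÷4 = 2, so 6+9+2 = 17.
Wednesday + 17 ≡ Saturday — that's 2381's doomsday.
In July the doomsday date is Jul 11.
Jul 6 is 5 days before Jul 11; 5 mod 7 = 5, so Saturday − 5 = Monday.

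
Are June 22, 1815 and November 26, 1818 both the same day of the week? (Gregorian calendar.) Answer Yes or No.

Yes

From Jun 22, 1815 to Nov 26, 1818 is 1253 days.
1253 mod 7 = 0, so they are the same weekday.
(Jun 22, 1815 is a Thursday; Nov 26, 1818 is a Thursday.)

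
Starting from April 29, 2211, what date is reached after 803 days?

+366 (one year; includes Feb 29, 2212) → Apr 29, 2212 (437 left).
+365 (one year) → Apr 29, 2213 (72 left).
Apr has 30 days: +2 → May 1, 2213 (70 left).
May has 31 days: +31 → Jun 1, 2213 (39 left).
Jun has 30 days: +30 → Jul 1, 2213 (9 left).
+9 → Jul 10, 2213.

July 10, 2213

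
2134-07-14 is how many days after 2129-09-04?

1774

Sep 4, 2129 → Sep 4, 2130: 365 days.
Sep 4, 2130 → Sep 4, 2131: 365 days.
Sep 4, 2131 → Sep 4, 2132: 366 days (Feb 29, 2132 is in that span).
Sep 4, 2132 → Sep 4, 2133: 365 days.
Sep 4, 2133 → Oct 4, 2133: 30 days (September has 30).
Oct 4, 2133 → Nov 4, 2133: 31 days (October has 31).
Nov 4, 2133 → Dec 4, 2133: 30 days (November has 30).
Dec 4, 2133 → Jan 4, 2134: 31 days (December has 31).
Jan 4, 2134 → Feb 4, 2134: 31 days (January has 31).
Feb 4, 2134 → Mar 4, 2134: 28 days (February has 28).
Mar 4, 2134 → Apr 4, 2134: 31 days (March has 31).
Apr 4, 2134 → May 4, 2134: 30 days (April has 30).
May 4, 2134 → Jun 4, 2134: 31 days (May has 31).
Jun 4, 2134 → Jul 4, 2134: 30 days (June has 30).
Jul 4, 2134 → Jul 14, 2134: 10 days.
Total: 1774 days.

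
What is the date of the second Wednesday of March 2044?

March 1, 2044 is a Tuesday.
The first Wednesday is therefore March 2 (1 days later).
The second Wednesday is 2 + 1×7 = March 9.

March 9, 2044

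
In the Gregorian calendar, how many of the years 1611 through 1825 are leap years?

Multiples of 4 in [1611,1825]: 54.
Of those, multiples of 100: 2 (not leap unless ÷400).
Multiples of 400: 0.
Leap years = 54 − 2 + 0 = 52.

52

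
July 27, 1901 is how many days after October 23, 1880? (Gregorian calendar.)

7581

Oct 23, 1880 → Oct 23, 1881: 365 days.
Oct 23, 1881 → Oct 23, 1882: 365 days.
Oct 23, 1882 → Oct 23, 1883: 365 days.
Oct 23, 1883 → Oct 23, 1884: 366 days (Feb 29, 1884 is in that span).
Oct 23, 1884 → Oct 23, 1885: 365 days.
Oct 23, 1885 → Oct 23, 1886: 365 days.
Oct 23, 1886 → Oct 23, 1887: 365 days.
Oct 23, 1887 → Oct 23, 1888: 366 days (Feb 29, 1888 is in that span).
Oct 23, 1888 → Oct 23, 1889: 365 days.
Oct 23, 1889 → Oct 23, 1890: 365 days.
Oct 23, 1890 → Oct 23, 1891: 365 days.
Oct 23, 1891 → Oct 23, 1892: 366 days (Feb 29, 1892 is in that span).
Oct 23, 1892 → Oct 23, 1893: 365 days.
Oct 23, 1893 → Oct 23, 1894: 365 days.
Oct 23, 1894 → Oct 23, 1895: 365 days.
Oct 23, 1895 → Oct 23, 1896: 366 days (Feb 29, 1896 is in that span).
Oct 23, 1896 → Oct 23, 1897: 365 days.
Oct 23, 1897 → Oct 23, 1898: 365 days.
Oct 23, 1898 → Oct 23, 1899: 365 days.
Oct 23, 1899 → Oct 23, 1900: 365 days.
Oct 23, 1900 → Nov 23, 1900: 31 days (October has 31).
Nov 23, 1900 → Dec 23, 1900: 30 days (November has 30).
Dec 23, 1900 → Jan 23, 1901: 31 days (December has 31).
Jan 23, 1901 → Feb 23, 1901: 31 days (January has 31).
Feb 23, 1901 → Mar 23, 1901: 28 days (February has 28).
Mar 23, 1901 → Apr 23, 1901: 31 days (March has 31).
Apr 23, 1901 → May 23, 1901: 30 days (April has 30).
May 23, 1901 → Jun 23, 1901: 31 days (May has 31).
Jun 23, 1901 → Jul 23, 1901: 30 days (June has 30).
Jul 23, 1901 → Jul 27, 1901: 4 days.
Total: 7581 days.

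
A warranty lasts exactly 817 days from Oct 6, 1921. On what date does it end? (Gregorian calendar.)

January 1, 1924

+365 (one year) → Oct 6, 1922 (452 left).
+365 (one year) → Oct 6, 1923 (87 left).
Oct has 31 days: +26 → Nov 1, 1923 (61 left).
Nov has 30 days: +30 → Dec 1, 1923 (31 left).
Dec has 31 days: +31 → Jan 1, 1924 (0 left).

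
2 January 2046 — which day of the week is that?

Tuesday

Doomsday rule: the anchor day for the 2000s is Tuesday. For year 46: 46÷12 = 3 r 10, and 10÷4 = 2, so 3+10+2 = 15.
Tuesday + 15 ≡ Wednesday — that's 2046's doomsday.
In January the doomsday date is Jan 3 (2046 is not a leap year).
Jan 2 is 1 day before Jan 3; 1 mod 7 = 1, so Wednesday − 1 = Tuesday.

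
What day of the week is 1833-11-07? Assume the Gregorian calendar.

Doomsday rule: the anchor day for the 1800s is Friday. For year 33: 33÷12 = 2 r 9, and 9÷4 = 2, so 2+9+2 = 13.
Friday + 13 ≡ Thursday — that's 1833's doomsday.
In November the doomsday date is Nov 7.
Nov 7 is the doomsday itself: Thursday.

Thursday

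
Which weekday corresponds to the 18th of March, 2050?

Friday

Doomsday rule: the anchor day for the 2000s is Tuesday. For year 50: 50÷12 = 4 r 2, and 2÷4 = 0, so 4+2+0 = 6.
Tuesday + 6 ≡ Monday — that's 2050's doomsday.
In March the doomsday date is Mar 14.
Mar 18 is 4 days after Mar 14; 4 mod 7 = 4, so Monday + 4 = Friday.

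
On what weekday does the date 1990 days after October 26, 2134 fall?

Thursday

First find the weekday of Oct 26, 2134. Doomsday rule: the anchor day for the 2100s is Sunday. For year 34: 34÷12 = 2 r 10, and 10÷4 = 2, so 2+10+2 = 14.
Sunday + 14 ≡ Sunday — that's 2134's doomsday.
In October the doomsday date is Oct 10.
Oct 26 is 16 days after Oct 10; 16 mod 7 = 2, so Sunday + 2 = Tuesday.
1990 mod 7 = 2, so 1990 days after a Tuesday is Tuesday + 2 = Thursday.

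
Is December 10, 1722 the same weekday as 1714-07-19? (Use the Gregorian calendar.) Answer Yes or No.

Yes

From Jul 19, 1714 to Dec 10, 1722 is 3066 days.
3066 mod 7 = 0, so they are the same weekday.
(Jul 19, 1714 is a Thursday; Dec 10, 1722 is a Thursday.)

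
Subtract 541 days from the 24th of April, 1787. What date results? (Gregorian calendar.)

−365 (one year) → Apr 24, 1786 (176 left).
−24 → Mar 31, 1786 (end of Mar, 31 days; 152 left).
−31 → Feb 28, 1786 (end of Feb, 28 days; 121 left).
−28 → Jan 31, 1786 (end of Jan, 31 days; 93 left).
−31 → Dec 31, 1785 (end of Dec, 31 days; 62 left).
−31 → Nov 30, 1785 (end of Nov, 30 days; 31 left).
−30 → Oct 31, 1785 (end of Oct, 31 days; 1 left).
−1 → Oct 30, 1785.

October 30, 1785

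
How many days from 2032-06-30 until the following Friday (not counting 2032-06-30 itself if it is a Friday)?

2

Jun 30, 2032 is a Wednesday.
From Wednesday to the next Friday is 2 days.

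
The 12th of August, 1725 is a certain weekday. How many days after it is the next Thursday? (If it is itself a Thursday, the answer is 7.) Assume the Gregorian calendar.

Aug 12, 1725 is a Sunday.
From Sunday to the next Thursday is 4 days.

4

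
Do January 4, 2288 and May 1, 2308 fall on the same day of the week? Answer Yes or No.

No

From Jan 4, 2288 to May 1, 2308 is 7422 days.
7422 mod 7 = 2, so they are different weekdays.
(Jan 4, 2288 is a Wednesday; May 1, 2308 is a Friday.)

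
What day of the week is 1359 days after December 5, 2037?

Sunday

Dec 5, 2037 is a Saturday.
1359 mod 7 = 1, so 1359 days after a Saturday is Saturday + 1 = Sunday.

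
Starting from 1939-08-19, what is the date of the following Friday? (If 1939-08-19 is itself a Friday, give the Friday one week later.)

August 25, 1939

Aug 19, 1939 is a Saturday.
From Saturday to the next Friday is 6 days.
Aug 19, 1939 + 6 = Aug 25, 1939.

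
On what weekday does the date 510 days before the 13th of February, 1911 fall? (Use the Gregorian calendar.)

Feb 13, 1911 is a Monday.
510 mod 7 = 6, so 510 days before a Monday is Monday − 6 = Tuesday.

Tuesday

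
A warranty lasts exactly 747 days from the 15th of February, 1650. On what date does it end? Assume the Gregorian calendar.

+365 (one year) → Feb 15, 1651 (382 left).
Feb has 28 days: +14 → Mar 1, 1651 (368 left).
Mar has 31 days: +31 → Apr 1, 1651 (337 left).
Apr has 30 days: +30 → May 1, 1651 (307 left).
May has 31 days: +31 → Jun 1, 1651 (276 left).
Jun has 30 days: +30 → Jul 1, 1651 (246 left).
Jul has 31 days: +31 → Aug 1, 1651 (215 left).
Aug has 31 days: +31 → Sep 1, 1651 (184 left).
Sep has 30 days: +30 → Oct 1, 1651 (154 left).
Oct has 31 days: +31 → Nov 1, 1651 (123 left).
Nov has 30 days: +30 → Dec 1, 1651 (93 left).
Dec has 31 days: +31 → Jan 1, 1652 (62 left).
Jan has 31 days: +31 → Feb 1, 1652 (31 left).
Feb has 29 days: +29 → Mar 1, 1652 (2 left).
+2 → Mar 3, 1652.

March 3, 1652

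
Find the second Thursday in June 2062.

June 8, 2062

June 1, 2062 is a Thursday.
The first Thursday is therefore June 1 (same day).
The second Thursday is 1 + 1×7 = June 8.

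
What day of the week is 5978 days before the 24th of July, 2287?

First find the weekday of Jul 24, 2287. Doomsday rule: the anchor day for the 2200s is Friday. For year 87: 87÷12 = 7 r 3, and 3÷4 = 0, so 7+3+0 = 10.
Friday + 10 ≡ Monday — that's 2287's doomsday.
In July the doomsday date is Jul 11.
Jul 24 is 13 days after Jul 11; 13 mod 7 = 6, so Monday + 6 = Sunday.
5978 mod 7 = 0, so 5978 days before a Sunday is Sunday − 0 = Sunday.

Sunday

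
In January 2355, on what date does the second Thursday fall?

January 1, 2355 is a Saturday.
The first Thursday is therefore January 6 (5 days later).
The second Thursday is 6 + 1×7 = January 13.

January 13, 2355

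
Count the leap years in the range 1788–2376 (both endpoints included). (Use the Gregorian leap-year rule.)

143

Multiples of 4 in [1788,2376]: 148.
Of those, multiples of 100: 6 (not leap unless ÷400).
Multiples of 400: 1.
Leap years = 148 − 6 + 1 = 143.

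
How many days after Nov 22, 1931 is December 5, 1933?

Nov 22, 1931 → Nov 22, 1932: 366 days (Feb 29, 1932 is in that span).
Nov 22, 1932 → Dec 22, 1932: 30 days (November has 30).
Dec 22, 1932 → Jan 22, 1933: 31 days (December has 31).
Jan 22, 1933 → Feb 22, 1933: 31 days (January has 31).
Feb 22, 1933 → Mar 22, 1933: 28 days (February has 28).
Mar 22, 1933 → Apr 22, 1933: 31 days (March has 31).
Apr 22, 1933 → May 22, 1933: 30 days (April has 30).
May 22, 1933 → Jun 22, 1933: 31 days (May has 31).
Jun 22, 1933 → Jul 22, 1933: 30 days (June has 30).
Jul 22, 1933 → Aug 22, 1933: 31 days (July has 31).
Aug 22, 1933 → Sep 22, 1933: 31 days (August has 31).
Sep 22, 1933 → Oct 22, 1933: 30 days (September has 30).
Oct 22, 1933 → Nov 22, 1933: 31 days (October has 31).
Nov 22, 1933 → Dec 5, 1933: 13 days.
Total: 744 days.

744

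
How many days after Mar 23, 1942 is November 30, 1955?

Mar 23, 1942 → Mar 23, 1943: 365 days.
Mar 23, 1943 → Mar 23, 1944: 366 days (Feb 29, 1944 is in that span).
Mar 23, 1944 → Mar 23, 1945: 365 days.
Mar 23, 1945 → Mar 23, 1946: 365 days.
Mar 23, 1946 → Mar 23, 1947: 365 days.
Mar 23, 1947 → Mar 23, 1948: 366 days (Feb 29, 1948 is in that span).
Mar 23, 1948 → Mar 23, 1949: 365 days.
Mar 23, 1949 → Mar 23, 1950: 365 days.
Mar 23, 1950 → Mar 23, 1951: 365 days.
Mar 23, 1951 → Mar 23, 1952: 366 days (Feb 29, 1952 is in that span).
Mar 23, 1952 → Mar 23, 1953: 365 days.
Mar 23, 1953 → Mar 23, 1954: 365 days.
Mar 23, 1954 → Mar 23, 1955: 365 days.
Mar 23, 1955 → Apr 23, 1955: 31 days (March has 31).
Apr 23, 1955 → May 23, 1955: 30 days (April has 30).
May 23, 1955 → Jun 23, 1955: 31 days (May has 31).
Jun 23, 1955 → Jul 23, 1955: 30 days (June has 30).
Jul 23, 1955 → Aug 23, 1955: 31 days (July has 31).
Aug 23, 1955 → Sep 23, 1955: 31 days (August has 31).
Sep 23, 1955 → Oct 23, 1955: 30 days (September has 30).
Oct 23, 1955 → Nov 23, 1955: 31 days (October has 31).
Nov 23, 1955 → Nov 30, 1955: 7 days.
Total: 5000 days.

5000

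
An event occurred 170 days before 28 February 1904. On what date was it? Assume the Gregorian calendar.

September 11, 1903

−28 → Jan 31, 1904 (end of Jan, 31 days; 142 left).
−31 → Dec 31, 1903 (end of Dec, 31 days; 111 left).
−31 → Nov 30, 1903 (end of Nov, 30 days; 80 left).
−30 → Oct 31, 1903 (end of Oct, 31 days; 50 left).
−31 → Sep 30, 1903 (end of Sep, 30 days; 19 left).
−19 → Sep 11, 1903.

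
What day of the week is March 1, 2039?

January 1, 2039 is a Saturday.
Jan 1, 2039 → Feb 1, 2039: 31 days (January has 31).
Feb 1, 2039 → Mar 1, 2039: 28 days.
Total: 59 days.
59 mod 7 = 3, so Saturday + 3 = Tuesday.

Tuesday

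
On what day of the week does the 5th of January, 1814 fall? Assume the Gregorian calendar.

Doomsday rule: the anchor day for the 1800s is Friday. For year 14: 14÷12 = 1 r 2, and 2÷4 = 0, so 1+2+0 = 3.
Friday + 3 ≡ Monday — that's 1814's doomsday.
In January the doomsday date is Jan 3 (1814 is not a leap year).
Jan 5 is 2 days after Jan 3; 2 mod 7 = 2, so Monday + 2 = Wednesday.

Wednesday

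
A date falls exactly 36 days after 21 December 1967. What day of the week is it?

Friday

Dec 21, 1967 is a Thursday.
36 mod 7 = 1, so 36 days after a Thursday is Thursday + 1 = Friday.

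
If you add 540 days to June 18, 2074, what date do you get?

+365 (one year) → Jun 18, 2075 (175 left).
Jun has 30 days: +13 → Jul 1, 2075 (162 left).
Jul has 31 days: +31 → Aug 1, 2075 (131 left).
Aug has 31 days: +31 → Sep 1, 2075 (100 left).
Sep has 30 days: +30 → Oct 1, 2075 (70 left).
Oct has 31 days: +31 → Nov 1, 2075 (39 left).
Nov has 30 days: +30 → Dec 1, 2075 (9 left).
+9 → Dec 10, 2075.

December 10, 2075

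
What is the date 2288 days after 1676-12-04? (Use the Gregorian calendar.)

March 11, 1683

+365 (one year) → Dec 4, 1677 (1923 left).
+365 (one year) → Dec 4, 1678 (1558 left).
+365 (one year) → Dec 4, 1679 (1193 left).
+366 (one year; includes Feb 29, 1680) → Dec 4, 1680 (827 left).
+365 (one year) → Dec 4, 1681 (462 left).
+365 (one year) → Dec 4, 1682 (97 left).
Dec has 31 days: +28 → Jan 1, 1683 (69 left).
Jan has 31 days: +31 → Feb 1, 1683 (38 left).
Feb has 28 days: +28 → Mar 1, 1683 (10 left).
+10 → Mar 11, 1683.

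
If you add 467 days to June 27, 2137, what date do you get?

October 7, 2138

+365 (one year) → Jun 27, 2138 (102 left).
Jun has 30 days: +4 → Jul 1, 2138 (98 left).
Jul has 31 days: +31 → Aug 1, 2138 (67 left).
Aug has 31 days: +31 → Sep 1, 2138 (36 left).
Sep has 30 days: +30 → Oct 1, 2138 (6 left).
+6 → Oct 7, 2138.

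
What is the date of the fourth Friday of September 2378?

September 22, 2378

September 1, 2378 is a Friday.
The first Friday is therefore September 1 (same day).
The fourth Friday is 1 + 3×7 = September 22.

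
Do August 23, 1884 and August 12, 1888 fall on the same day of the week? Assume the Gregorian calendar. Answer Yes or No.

From Aug 23, 1884 to Aug 12, 1888 is 1450 days.
1450 mod 7 = 1, so they are different weekdays.
(Aug 23, 1884 is a Saturday; Aug 12, 1888 is a Sunday.)

No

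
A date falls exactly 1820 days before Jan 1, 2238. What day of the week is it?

Monday

First find the weekday of Jan 1, 2238. Doomsday rule: the anchor day for the 2200s is Friday. For year 38: 38÷12 = 3 r 2, and 2÷4 = 0, so 3+2+0 = 5.
Friday + 5 ≡ Wednesday — that's 2238's doomsday.
In January the doomsday date is Jan 3 (2238 is not a leap year).
Jan 1 is 2 days before Jan 3; 2 mod 7 = 2, so Wednesday − 2 = Monday.
1820 mod 7 = 0, so 1820 days before a Monday is Monday − 0 = Monday.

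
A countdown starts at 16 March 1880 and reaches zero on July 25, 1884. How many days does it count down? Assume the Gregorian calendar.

1592

Mar 16, 1880 → Mar 16, 1881: 365 days.
Mar 16, 1881 → Mar 16, 1882: 365 days.
Mar 16, 1882 → Mar 16, 1883: 365 days.
Mar 16, 1883 → Mar 16, 1884: 366 days (Feb 29, 1884 is in that span).
Mar 16, 1884 → Apr 16, 1884: 31 days (March has 31).
Apr 16, 1884 → May 16, 1884: 30 days (April has 30).
May 16, 1884 → Jun 16, 1884: 31 days (May has 31).
Jun 16, 1884 → Jul 16, 1884: 30 days (June has 30).
Jul 16, 1884 → Jul 25, 1884: 9 days.
Total: 1592 days.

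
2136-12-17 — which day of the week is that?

Doomsday rule: the anchor day for the 2100s is Sunday. For year 36: 36÷12 = 3 r 0, and 0÷4 = 0, so 3+0+0 = 3.
Sunday + 3 ≡ Wednesday — that's 2136's doomsday.
In December the doomsday date is Dec 12.
Dec 17 is 5 days after Dec 12; 5 mod 7 = 5, so Wednesday + 5 = Monday.

Monday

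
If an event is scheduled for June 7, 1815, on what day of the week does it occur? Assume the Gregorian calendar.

Doomsday rule: the anchor day for the 1800s is Friday. For year 15: 15÷12 = 1 r 3, and 3÷4 = 0, so 1+3+0 = 4.
Friday + 4 ≡ Tuesday — that's 1815's doomsday.
In June the doomsday date is Jun 6.
Jun 7 is 1 day after Jun 6; 1 mod 7 = 1, so Tuesday + 1 = Wednesday.

Wednesday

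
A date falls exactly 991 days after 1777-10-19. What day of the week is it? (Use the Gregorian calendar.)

Thursday

Oct 19, 1777 is a Sunday.
991 mod 7 = 4, so 991 days after a Sunday is Sunday + 4 = Thursday.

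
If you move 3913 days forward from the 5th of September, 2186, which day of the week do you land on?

Tuesday

First find the weekday of Sep 5, 2186. Doomsday rule: the anchor day for the 2100s is Sunday. For year 86: 86÷12 = 7 r 2, and 2÷4 = 0, so 7+2+0 = 9.
Sunday + 9 ≡ Tuesday — that's 2186's doomsday.
In September the doomsday date is Sep 5.
Sep 5 is the doomsday itself: Tuesday.
3913 mod 7 = 0, so 3913 days after a Tuesday is Tuesday + 0 = Tuesday.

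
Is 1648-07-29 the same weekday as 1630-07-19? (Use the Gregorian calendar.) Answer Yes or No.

No

From Jul 19, 1630 to Jul 29, 1648 is 6585 days.
6585 mod 7 = 5, so they are different weekdays.
(Jul 19, 1630 is a Friday; Jul 29, 1648 is a Wednesday.)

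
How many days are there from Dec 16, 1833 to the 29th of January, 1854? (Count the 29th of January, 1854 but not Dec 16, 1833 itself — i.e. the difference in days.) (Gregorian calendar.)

Dec 16, 1833 → Dec 16, 1834: 365 days.
Dec 16, 1834 → Dec 16, 1835: 365 days.
Dec 16, 1835 → Dec 16, 1836: 366 days (Feb 29, 1836 is in that span).
Dec 16, 1836 → Dec 16, 1837: 365 days.
Dec 16, 1837 → Dec 16, 1838: 365 days.
Dec 16, 1838 → Dec 16, 1839: 365 days.
Dec 16, 1839 → Dec 16, 1840: 366 days (Feb 29, 1840 is in that span).
Dec 16, 1840 → Dec 16, 1841: 365 days.
Dec 16, 1841 → Dec 16, 1842: 365 days.
Dec 16, 1842 → Dec 16, 1843: 365 days.
Dec 16, 1843 → Dec 16, 1844: 366 days (Feb 29, 1844 is in that span).
Dec 16, 1844 → Dec 16, 1845: 365 days.
Dec 16, 1845 → Dec 16, 1846: 365 days.
Dec 16, 1846 → Dec 16, 1847: 365 days.
Dec 16, 1847 → Dec 16, 1848: 366 days (Feb 29, 1848 is in that span).
Dec 16, 1848 → Dec 16, 1849: 365 days.
Dec 16, 1849 → Dec 16, 1850: 365 days.
Dec 16, 1850 → Dec 16, 1851: 365 days.
Dec 16, 1851 → Dec 16, 1852: 366 days (Feb 29, 1852 is in that span).
Dec 16, 1852 → Dec 16, 1853: 365 days.
Dec 16, 1853 → Jan 16, 1854: 31 days (December has 31).
Jan 16, 1854 → Jan 29, 1854: 13 days.
Total: 7349 days.

7349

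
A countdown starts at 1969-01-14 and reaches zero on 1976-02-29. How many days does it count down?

2602

Jan 14, 1969 → Jan 14, 1970: 365 days.
Jan 14, 1970 → Jan 14, 1971: 365 days.
Jan 14, 1971 → Jan 14, 1972: 365 days.
Jan 14, 1972 → Jan 14, 1973: 366 days (Feb 29, 1972 is in that span).
Jan 14, 1973 → Jan 14, 1974: 365 days.
Jan 14, 1974 → Jan 14, 1975: 365 days.
Jan 14, 1975 → Jan 14, 1976: 365 days.
Jan 14, 1976 → Feb 14, 1976: 31 days (January has 31).
Feb 14, 1976 → Feb 29, 1976: 15 days.
Total: 2602 days.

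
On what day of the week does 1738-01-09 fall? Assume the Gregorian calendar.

Thursday

Doomsday rule: the anchor day for the 1700s is Sunday. For year 38: 38÷12 = 3 r 2, and 2÷4 = 0, so 3+2+0 = 5.
Sunday + 5 ≡ Friday — that's 1738's doomsday.
In January the doomsday date is Jan 3 (1738 is not a leap year).
Jan 9 is 6 days after Jan 3; 6 mod 7 = 6, so Friday + 6 = Thursday.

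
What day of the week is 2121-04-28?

Monday

Doomsday rule: the anchor day for the 2100s is Sunday. For year 21: 21÷12 = 1 r 9, and 9÷4 = 2, so 1+9+2 = 12.
Sunday + 12 ≡ Friday — that's 2121's doomsday.
In April the doomsday date is Apr 4.
Apr 28 is 24 days after Apr 4; 24 mod 7 = 3, so Friday + 3 = Monday.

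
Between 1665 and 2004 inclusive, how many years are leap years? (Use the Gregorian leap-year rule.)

82

Multiples of 4 in [1665,2004]: 85.
Of those, multiples of 100: 4 (not leap unless ÷400).
Multiples of 400: 1.
Leap years = 85 − 4 + 1 = 82.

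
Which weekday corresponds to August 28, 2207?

Friday

Doomsday rule: the anchor day for the 2200s is Friday. For year 07: 7÷12 = 0 r 7, and 7÷4 = 1, so 0+7+1 = 8.
Friday + 8 ≡ Saturday — that's 2207's doomsday.
In August the doomsday date is Aug 8.
Aug 28 is 20 days after Aug 8; 20 mod 7 = 6, so Saturday + 6 = Friday.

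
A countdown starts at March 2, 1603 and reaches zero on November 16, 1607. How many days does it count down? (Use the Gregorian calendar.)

1720

Mar 2, 1603 → Mar 2, 1604: 366 days (Feb 29, 1604 is in that span).
Mar 2, 1604 → Mar 2, 1605: 365 days.
Mar 2, 1605 → Mar 2, 1606: 365 days.
Mar 2, 1606 → Mar 2, 1607: 365 days.
Mar 2, 1607 → Apr 2, 1607: 31 days (March has 31).
Apr 2, 1607 → May 2, 1607: 30 days (April has 30).
May 2, 1607 → Jun 2, 1607: 31 days (May has 31).
Jun 2, 1607 → Jul 2, 1607: 30 days (June has 30).
Jul 2, 1607 → Aug 2, 1607: 31 days (July has 31).
Aug 2, 1607 → Sep 2, 1607: 31 days (August has 31).
Sep 2, 1607 → Oct 2, 1607: 30 days (September has 30).
Oct 2, 1607 → Nov 2, 1607: 31 days (October has 31).
Nov 2, 1607 → Nov 16, 1607: 14 days.
Total: 1720 days.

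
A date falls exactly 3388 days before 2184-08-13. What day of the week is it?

Friday

Aug 13, 2184 is a Friday.
3388 mod 7 = 0, so 3388 days before a Friday is Friday − 0 = Friday.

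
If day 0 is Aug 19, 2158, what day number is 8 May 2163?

Aug 19, 2158 → Aug 19, 2159: 365 days.
Aug 19, 2159 → Aug 19, 2160: 366 days (Feb 29, 2160 is in that span).
Aug 19, 2160 → Aug 19, 2161: 365 days.
Aug 19, 2161 → Aug 19, 2162: 365 days.
Aug 19, 2162 → Sep 19, 2162: 31 days (August has 31).
Sep 19, 2162 → Oct 19, 2162: 30 days (September has 30).
Oct 19, 2162 → Nov 19, 2162: 31 days (October has 31).
Nov 19, 2162 → Dec 19, 2162: 30 days (November has 30).
Dec 19, 2162 → Jan 19, 2163: 31 days (December has 31).
Jan 19, 2163 → Feb 19, 2163: 31 days (January has 31).
Feb 19, 2163 → Mar 19, 2163: 28 days (February has 28).
Mar 19, 2163 → Apr 19, 2163: 31 days (March has 31).
Apr 19, 2163 → May 8, 2163: 19 days.
Total: 1723 days.

1723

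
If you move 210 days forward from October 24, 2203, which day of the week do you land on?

Oct 24, 2203 is a Monday.
210 mod 7 = 0, so 210 days after a Monday is Monday + 0 = Monday.

Monday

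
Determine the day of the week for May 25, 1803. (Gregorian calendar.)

Doomsday rule: the anchor day for the 1800s is Friday. For year 03: 3÷12 = 0 r 3, and 3÷4 = 0, so 0+3+0 = 3.
Friday + 3 ≡ Monday — that's 1803's doomsday.
In May the doomsday date is May 9.
May 25 is 16 days after May 9; 16 mod 7 = 2, so Monday + 2 = Wednesday.

Wednesday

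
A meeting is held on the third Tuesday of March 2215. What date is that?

March 1, 2215 is a Wednesday.
The first Tuesday is therefore March 7 (6 days later).
The third Tuesday is 7 + 2×7 = March 21.

March 21, 2215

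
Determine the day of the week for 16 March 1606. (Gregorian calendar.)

Thursday

Doomsday rule: the anchor day for the 1600s is Tuesday. For year 06: 6÷12 = 0 r 6, and 6÷4 = 1, so 0+6+1 = 7.
Tuesday + 7 ≡ Tuesday — that's 1606's doomsday.
In March the doomsday date is Mar 14.
Mar 16 is 2 days after Mar 14; 2 mod 7 = 2, so Tuesday + 2 = Thursday.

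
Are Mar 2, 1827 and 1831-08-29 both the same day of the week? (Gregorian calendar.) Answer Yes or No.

From Mar 2, 1827 to Aug 29, 1831 is 1641 days.
1641 mod 7 = 3, so they are different weekdays.
(Mar 2, 1827 is a Friday; Aug 29, 1831 is a Monday.)

No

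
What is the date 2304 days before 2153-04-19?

December 28, 2146

−365 (one year) → Apr 19, 2152 (1939 left).
−366 (one year; includes Feb 29, 2152) → Apr 19, 2151 (1573 left).
−365 (one year) → Apr 19, 2150 (1208 left).
−365 (one year) → Apr 19, 2149 (843 left).
−365 (one year) → Apr 19, 2148 (478 left).
−366 (one year; includes Feb 29, 2148) → Apr 19, 2147 (112 left).
−19 → Mar 31, 2147 (end of Mar, 31 days; 93 left).
−31 → Feb 28, 2147 (end of Feb, 28 days; 62 left).
−28 → Jan 31, 2147 (end of Jan, 31 days; 34 left).
−31 → Dec 31, 2146 (end of Dec, 31 days; 3 left).
−3 → Dec 28, 2146.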